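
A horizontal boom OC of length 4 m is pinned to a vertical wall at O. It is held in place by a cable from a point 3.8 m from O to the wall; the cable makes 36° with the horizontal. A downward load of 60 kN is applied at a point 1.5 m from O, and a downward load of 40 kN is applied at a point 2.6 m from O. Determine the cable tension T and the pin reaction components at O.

T = 86.86 kN, O_x = 70.27 kN, O_y = 48.95 kN

ΣM about O: T·sin36°·3.8 − 60·1.5 − 40·2.6 = 0 → T = 194/(3.8·0.587785) = 86.856 ≈ 86.86 kN.
ΣF_x = 0: O_x − T·cos36° = 0 → O_x = 86.856 × 0.809017 = 70.27 kN.
ΣF_y = 0: O_y + T·sin36° − 60 − 40 = 0 → O_y = 100 − 86.856 × 0.587785 = 48.95 kN.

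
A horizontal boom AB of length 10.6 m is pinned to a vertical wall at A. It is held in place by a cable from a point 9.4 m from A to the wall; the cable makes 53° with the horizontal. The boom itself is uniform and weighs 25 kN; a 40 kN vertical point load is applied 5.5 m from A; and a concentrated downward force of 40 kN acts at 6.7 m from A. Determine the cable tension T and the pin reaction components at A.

T = 82.65 kN, A_x = 49.74 kN, A_y = 38.99 kN

ΣM about A: T·sin53°·9.4 − 25·5.3 − 40·5.5 − 40·6.7 = 0 → T = 620.5/(9.4·0.798636) = 82.6542 ≈ 82.65 kN.
ΣF_x = 0: A_x − T·cos53° = 0 → A_x = 82.6542 × 0.601815 = 49.74 kN.
ΣF_y = 0: A_y + T·sin53° − 25 − 40 − 40 = 0 → A_y = 105 − 82.6542 × 0.798636 = 38.99 kN.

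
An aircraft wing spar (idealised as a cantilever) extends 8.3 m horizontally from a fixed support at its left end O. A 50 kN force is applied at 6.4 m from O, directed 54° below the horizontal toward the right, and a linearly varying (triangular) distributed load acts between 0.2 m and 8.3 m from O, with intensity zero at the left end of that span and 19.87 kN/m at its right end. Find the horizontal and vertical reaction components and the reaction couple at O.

Resultant of the triangular load: ½ × 19.87 × 8.1 = 80.4735 kN, acting at 5.6 m from O (one-third of the span from the peak).
ΣF_x = 0: O_x + 50·cos54° = 0 → O_x = -29.39 kN.
ΣF_y = 0: O_y − 50·sin54° − ½·19.87·8.1 = 0 → O_y = 120.9 kN.
ΣM about O: M_O − 50·sin54°·6.4 − (½·19.87·8.1)·5.6 = 0 → M_O = 709.5 kN·m.

O_x = -29.39 kN, O_y = 120.9 kN, M_O = 709.5 kN·m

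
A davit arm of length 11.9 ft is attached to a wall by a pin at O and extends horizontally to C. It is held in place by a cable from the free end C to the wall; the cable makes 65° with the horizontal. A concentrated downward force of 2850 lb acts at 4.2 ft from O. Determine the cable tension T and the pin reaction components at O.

ΣM about O: T·sin65°·11.9 − 2850·4.2 = 0 → T = 11970/(11.9·0.906308) = 1109.87 ≈ 1110 lb.
ΣF_x = 0: O_x − T·cos65° = 0 → O_x = 1109.87 × 0.422618 = 469.1 lb.
ΣF_y = 0: O_y + T·sin65° − 2850 = 0 → O_y = 2850 − 1109.87 × 0.906308 = 1844 lb.

T = 1110 lb, O_x = 469.1 lb, O_y = 1844 lb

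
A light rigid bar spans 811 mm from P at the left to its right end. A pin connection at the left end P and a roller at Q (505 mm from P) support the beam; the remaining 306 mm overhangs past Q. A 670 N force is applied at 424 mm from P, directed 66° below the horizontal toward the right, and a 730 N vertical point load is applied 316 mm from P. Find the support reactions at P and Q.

P_x = -272.5 N, P_y = 371.4 N, Q_y = 970.7 N

Moments about P: Q_y·505 − 670·sin66°·424 − 730·316 = 0 → Q_y = 490200/505 = 970.693 ≈ 970.7 N.
ΣF_y = 0: P_y + 970.693 − 670·sin66° − 730 = 0 → P_y = 371.4 N.
ΣF_x = 0: P_x + 670·cos66° = 0 → P_x = -272.5 N.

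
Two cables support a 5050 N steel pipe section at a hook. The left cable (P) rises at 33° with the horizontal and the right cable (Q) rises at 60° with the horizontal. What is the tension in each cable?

T_P = 2528 N, T_Q = 4241 N

ΣF_x = 0: −T_P·cos33° + T_Q·cos60° = 0 → T_Q = 1.67734·T_P.
ΣF_y = 0: T_P·sin33° + T_Q·sin60° = 5050.
Substitute: T_P·(0.544639 + 1.67734·0.866025) = 5050 → T_P = 2528.47 ≈ 2528 N.
Then T_Q = 1.67734 × 2528.47 = 4241 N.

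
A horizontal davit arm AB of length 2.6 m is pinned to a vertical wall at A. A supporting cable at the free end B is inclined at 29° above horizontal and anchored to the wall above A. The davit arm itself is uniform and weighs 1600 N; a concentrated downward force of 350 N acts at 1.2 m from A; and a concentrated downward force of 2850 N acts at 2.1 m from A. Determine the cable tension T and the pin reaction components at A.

T = 6731 N, A_x = 5887 N, A_y = 1537 N

ΣM about A: T·sin29°·2.6 − 1600·1.3 − 350·1.2 − 2850·2.1 = 0 → T = 8485/(2.6·0.48481) = 6731.42 ≈ 6731 N.
ΣF_x = 0: A_x − T·cos29° = 0 → A_x = 6731.42 × 0.87462 = 5887 N.
ΣF_y = 0: A_y + T·sin29° − 1600 − 350 − 2850 = 0 → A_y = 4800 − 6731.42 × 0.48481 = 1537 N.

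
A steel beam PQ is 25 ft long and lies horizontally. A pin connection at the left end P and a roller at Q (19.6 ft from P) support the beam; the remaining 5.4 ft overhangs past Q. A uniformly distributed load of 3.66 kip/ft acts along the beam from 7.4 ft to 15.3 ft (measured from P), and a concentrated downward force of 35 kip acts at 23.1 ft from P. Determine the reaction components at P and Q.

P_x = 0, P_y = 5.920 kip, Q_y = 57.99 kip

Resultant of the distributed load: 3.66 × 7.9 = 28.914 kip at 11.35 ft from P.
ΣM about P: Q_y·19.6 − (3.66·7.9)·11.35 − 35·23.1 = 0 → Q_y = 1136.6739/19.6 = 57.9936 ≈ 57.99 kip.
ΣF_y = 0: P_y + 57.9936 − 3.66·7.9 − 35 = 0 → P_y = 5.920 kip.
ΣF_x = 0: no horizontal applied forces, so P_x = 0.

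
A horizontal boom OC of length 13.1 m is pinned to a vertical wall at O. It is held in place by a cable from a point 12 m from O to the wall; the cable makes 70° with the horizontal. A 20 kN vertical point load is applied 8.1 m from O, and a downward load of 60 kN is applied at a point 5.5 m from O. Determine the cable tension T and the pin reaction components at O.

ΣM about O: T·sin70°·12 − 20·8.1 − 60·5.5 = 0 → T = 492/(12·0.939693) = 43.6313 ≈ 43.63 kN.
ΣF_x = 0: O_x − T·cos70° = 0 → O_x = 43.6313 × 0.34202 = 14.92 kN.
ΣF_y = 0: O_y + T·sin70° − 20 − 60 = 0 → O_y = 80 − 43.6313 × 0.939693 = 39.00 kN.

T = 43.63 kN, O_x = 14.92 kN, O_y = 39.00 kN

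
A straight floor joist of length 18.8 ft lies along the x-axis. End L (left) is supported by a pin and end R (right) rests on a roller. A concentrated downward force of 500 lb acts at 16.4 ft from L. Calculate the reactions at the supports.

ΣM about L: R_y·18.8 − 500·16.4 = 0 → R_y = 8200/18.8 = 436.17 ≈ 436.2 lb.
ΣF_y = 0: L_y + 436.17 − 500 = 0 → L_y = 63.83 lb.
ΣF_x = 0: no horizontal applied forces, so L_x = 0.

L_x = 0, L_y = 63.83 lb, R_y = 436.2 lb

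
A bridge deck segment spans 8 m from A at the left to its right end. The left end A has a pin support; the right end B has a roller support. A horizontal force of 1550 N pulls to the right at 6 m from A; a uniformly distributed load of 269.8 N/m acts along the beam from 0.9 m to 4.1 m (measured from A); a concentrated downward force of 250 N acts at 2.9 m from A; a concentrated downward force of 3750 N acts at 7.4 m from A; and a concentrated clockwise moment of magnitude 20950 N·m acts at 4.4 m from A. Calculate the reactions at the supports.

Resultant of the distributed load: 269.8 × 3.2 = 863.36 N at 2.5 m from A.
Taking moments about A: B_y·8 − (269.8·3.2)·2.5 − 250·2.9 − 3750·7.4 − 20950 = 0 → B_y = 51583.4/8 = 6447.93 ≈ 6448 N.
ΣF_y = 0: A_y + 6447.93 − 269.8·3.2 − 250 − 3750 = 0 → A_y = -1585 N.
ΣF_x = 0: A_x + 1550 = 0 → A_x = -1550 N.

A_x = -1550 N, A_y = -1585 N, B_y = 6448 N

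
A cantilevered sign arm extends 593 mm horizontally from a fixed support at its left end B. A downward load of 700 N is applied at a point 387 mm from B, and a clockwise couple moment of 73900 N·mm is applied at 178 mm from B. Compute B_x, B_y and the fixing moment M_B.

B_x = 0, B_y = 700.0 N, M_B = 344800 N·mm

ΣF_x = 0: B_x = 0.
ΣF_y = 0: B_y − 700 = 0 → B_y = 700.0 N.
ΣM about B: M_B − 700·387 − 73900 = 0 → M_B = 344800 N·mm.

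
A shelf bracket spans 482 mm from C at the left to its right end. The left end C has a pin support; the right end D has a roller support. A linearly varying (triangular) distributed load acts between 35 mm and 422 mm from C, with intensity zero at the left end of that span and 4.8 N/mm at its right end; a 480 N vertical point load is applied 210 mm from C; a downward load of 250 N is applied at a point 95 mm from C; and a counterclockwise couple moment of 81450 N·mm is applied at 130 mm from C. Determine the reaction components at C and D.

Resultant of the triangular load: ½ × 4.8 × 387 = 928.8 N, acting at 293 mm from C (one-third of the span from the peak).
Taking moments about C: D_y·482 − (½·4.8·387)·293 − 480·210 − 250·95 + 81450 = 0 → D_y = 315238.4/482 = 654.022 ≈ 654.0 N.
ΣF_y = 0: C_y + 654.022 − ½·4.8·387 − 480 − 250 = 0 → C_y = 1005 N.
ΣF_x = 0: no horizontal applied forces, so C_x = 0.

C_x = 0, C_y = 1005 N, D_y = 654.0 N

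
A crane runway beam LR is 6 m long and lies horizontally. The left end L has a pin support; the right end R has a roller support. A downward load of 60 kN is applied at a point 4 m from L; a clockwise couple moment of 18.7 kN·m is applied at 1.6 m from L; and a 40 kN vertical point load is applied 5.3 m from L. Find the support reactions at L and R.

L_x = 0, L_y = 21.55 kN, R_y = 78.45 kN

Moments about L: R_y·6 − 60·4 − 18.7 − 40·5.3 = 0 → R_y = 470.7/6 = 78.45 kN.
ΣF_y = 0: L_y + 78.45 − 60 − 40 = 0 → L_y = 21.55 kN.
ΣF_x = 0: no horizontal applied forces, so L_x = 0.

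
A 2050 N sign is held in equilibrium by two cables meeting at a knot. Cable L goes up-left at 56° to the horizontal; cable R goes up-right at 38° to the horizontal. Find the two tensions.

ΣF_x = 0: −T_L·cos56° + T_R·cos38° = 0 → T_R = 0.709626·T_L.
ΣF_y = 0: T_L·sin56° + T_R·sin38° = 2050.
Substitute: T_L·(0.829038 + 0.709626·0.615661) = 2050 → T_L = 1619.37 ≈ 1619 N.
Then T_R = 0.709626 × 1619.37 = 1149 N.

T_L = 1619 N, T_R = 1149 N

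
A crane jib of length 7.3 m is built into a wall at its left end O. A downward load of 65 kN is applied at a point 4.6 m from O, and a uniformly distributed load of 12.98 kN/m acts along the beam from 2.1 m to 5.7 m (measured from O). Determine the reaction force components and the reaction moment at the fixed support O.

O_x = 0, O_y = 111.7 kN, M_O = 481.2 kN·m

Resultant of the distributed load: 12.98 × 3.6 = 46.728 kN at 3.9 m from O.
ΣF_x = 0: O_x = 0.
ΣF_y = 0: O_y − 65 − 12.98·3.6 = 0 → O_y = 111.7 kN.
ΣM about O: M_O − 65·4.6 − (12.98·3.6)·3.9 = 0 → M_O = 481.2 kN·m.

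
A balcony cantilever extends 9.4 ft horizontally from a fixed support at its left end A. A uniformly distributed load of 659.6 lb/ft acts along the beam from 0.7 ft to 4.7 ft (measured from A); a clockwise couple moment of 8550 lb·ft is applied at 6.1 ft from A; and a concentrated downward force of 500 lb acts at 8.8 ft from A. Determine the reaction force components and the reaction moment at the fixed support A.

A_x = 0, A_y = 3138 lb, M_A = 20070 lb·ft

Resultant of the distributed load: 659.6 × 4 = 2638.4 lb at 2.7 ft from A.
ΣF_x = 0: A_x = 0.
ΣF_y = 0: A_y − 659.6·4 − 500 = 0 → A_y = 3138 lb.
ΣM about A: M_A − (659.6·4)·2.7 − 8550 − 500·8.8 = 0 → M_A = 20070 lb·ft.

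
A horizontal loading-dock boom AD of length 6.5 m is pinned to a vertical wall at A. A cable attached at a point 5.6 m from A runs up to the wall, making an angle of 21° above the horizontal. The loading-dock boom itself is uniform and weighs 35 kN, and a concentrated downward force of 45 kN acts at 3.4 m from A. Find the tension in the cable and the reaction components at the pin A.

T = 132.9 kN, A_x = 124.1 kN, A_y = 32.37 kN

ΣM about A: T·sin21°·5.6 − 35·3.25 − 45·3.4 = 0 → T = 266.75/(5.6·0.358368) = 132.919 ≈ 132.9 kN.
ΣF_x = 0: A_x − T·cos21° = 0 → A_x = 132.919 × 0.93358 = 124.1 kN.
ΣF_y = 0: A_y + T·sin21° − 35 − 45 = 0 → A_y = 80 − 132.919 × 0.358368 = 32.37 kN.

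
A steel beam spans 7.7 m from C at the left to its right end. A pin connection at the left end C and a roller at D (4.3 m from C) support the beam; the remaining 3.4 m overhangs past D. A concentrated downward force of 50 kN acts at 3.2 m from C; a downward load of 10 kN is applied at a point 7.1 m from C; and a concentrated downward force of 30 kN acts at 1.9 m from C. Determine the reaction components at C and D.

Taking moments about C: D_y·4.3 − 50·3.2 − 10·7.1 − 30·1.9 = 0 → D_y = 288/4.3 = 66.9767 ≈ 66.98 kN.
ΣF_y = 0: C_y + 66.9767 − 50 − 10 − 30 = 0 → C_y = 23.02 kN.
ΣF_x = 0: no horizontal applied forces, so C_x = 0.

C_x = 0, C_y = 23.02 kN, D_y = 66.98 kN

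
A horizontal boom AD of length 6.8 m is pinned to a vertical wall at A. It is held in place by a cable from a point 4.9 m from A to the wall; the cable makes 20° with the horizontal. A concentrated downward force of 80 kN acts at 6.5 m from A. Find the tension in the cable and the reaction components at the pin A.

T = 310.3 kN, A_x = 291.6 kN, A_y = -26.12 kN

ΣM about A: T·sin20°·4.9 − 80·6.5 = 0 → T = 520/(4.9·0.34202) = 310.281 ≈ 310.3 kN.
ΣF_x = 0: A_x − T·cos20° = 0 → A_x = 310.281 × 0.939693 = 291.6 kN.
ΣF_y = 0: A_y + T·sin20° − 80 = 0 → A_y = 80 − 310.281 × 0.34202 = -26.12 kN.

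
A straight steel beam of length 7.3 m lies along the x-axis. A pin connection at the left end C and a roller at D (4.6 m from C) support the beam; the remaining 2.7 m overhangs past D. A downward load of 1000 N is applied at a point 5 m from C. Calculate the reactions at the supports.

C_x = 0, C_y = -86.96 N, D_y = 1087 N

ΣM about C: D_y·4.6 − 1000·5 = 0 → D_y = 5000/4.6 = 1086.96 ≈ 1087 N.
ΣF_y = 0: C_y + 1086.96 − 1000 = 0 → C_y = -86.96 N.
ΣF_x = 0: no horizontal applied forces, so C_x = 0.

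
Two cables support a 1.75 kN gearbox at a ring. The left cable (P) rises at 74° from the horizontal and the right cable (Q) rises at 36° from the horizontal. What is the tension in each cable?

T_P = 1.507 kN, T_Q = 0.5133 kN

ΣF_x = 0: −T_P·cos74° + T_Q·cos36° = 0 → T_Q = 0.340707·T_P.
ΣF_y = 0: T_P·sin74° + T_Q·sin36° = 1.75.
Substitute: T_P·(0.961262 + 0.340707·0.587785) = 1.75 → T_P = 1.50664 ≈ 1.507 kN.
Then T_Q = 0.340707 × 1.50664 = 0.5133 kN.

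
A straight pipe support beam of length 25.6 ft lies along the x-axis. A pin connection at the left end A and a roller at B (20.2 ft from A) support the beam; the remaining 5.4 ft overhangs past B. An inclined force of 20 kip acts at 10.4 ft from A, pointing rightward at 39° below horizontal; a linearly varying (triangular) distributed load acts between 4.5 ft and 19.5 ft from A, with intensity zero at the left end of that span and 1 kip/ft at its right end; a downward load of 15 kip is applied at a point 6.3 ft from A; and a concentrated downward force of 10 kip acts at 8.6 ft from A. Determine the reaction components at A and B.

Resultant of the triangular load: ½ × 1 × 15 = 7.5 kip, acting at 14.5 ft from A (one-third of the span from the peak).
Moments about A: B_y·20.2 − 20·sin39°·10.4 − (½·1·15)·14.5 − 15·6.3 − 10·8.6 = 0 → B_y = 420.149/20.2 = 20.7995 ≈ 20.80 kip.
ΣF_y = 0: A_y + 20.7995 − 20·sin39° − ½·1·15 − 15 − 10 = 0 → A_y = 24.29 kip.
ΣF_x = 0: A_x + 20·cos39° = 0 → A_x = -15.54 kip.

A_x = -15.54 kip, A_y = 24.29 kip, B_y = 20.80 kip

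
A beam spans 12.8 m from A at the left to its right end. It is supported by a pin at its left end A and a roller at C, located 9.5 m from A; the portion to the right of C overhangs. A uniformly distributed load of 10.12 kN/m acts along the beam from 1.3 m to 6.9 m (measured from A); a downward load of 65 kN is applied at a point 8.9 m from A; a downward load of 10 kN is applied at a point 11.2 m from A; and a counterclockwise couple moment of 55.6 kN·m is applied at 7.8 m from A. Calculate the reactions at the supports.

A_x = 0, A_y = 40.38 kN, C_y = 91.29 kN

Resultant of the distributed load: 10.12 × 5.6 = 56.672 kN at 4.1 m from A.
ΣM about A: C_y·9.5 − (10.12·5.6)·4.1 − 65·8.9 − 10·11.2 + 55.6 = 0 → C_y = 867.2552/9.5 = 91.29 kN.
ΣF_y = 0: A_y + 91.29 − 10.12·5.6 − 65 − 10 = 0 → A_y = 40.38 kN.
ΣF_x = 0: no horizontal applied forces, so A_x = 0.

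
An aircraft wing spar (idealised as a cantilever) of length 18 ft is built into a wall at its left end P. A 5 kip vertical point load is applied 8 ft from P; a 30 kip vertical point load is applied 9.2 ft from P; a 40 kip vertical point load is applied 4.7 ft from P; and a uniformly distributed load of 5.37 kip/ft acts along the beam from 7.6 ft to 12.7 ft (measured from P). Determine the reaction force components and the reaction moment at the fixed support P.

Resultant of the distributed load: 5.37 × 5.1 = 27.387 kip at 10.15 ft from P.
ΣF_x = 0: P_x = 0.
ΣF_y = 0: P_y − 5 − 30 − 40 − 5.37·5.1 = 0 → P_y = 102.4 kip.
ΣM about P: M_P − 5·8 − 30·9.2 − 40·4.7 − (5.37·5.1)·10.15 = 0 → M_P = 782.0 kip·ft.

P_x = 0, P_y = 102.4 kip, M_P = 782.0 kip·ft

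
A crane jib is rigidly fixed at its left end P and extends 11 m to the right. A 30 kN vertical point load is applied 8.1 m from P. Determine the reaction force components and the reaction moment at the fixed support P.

P_x = 0, P_y = 30.00 kN, M_P = 243.0 kN·m

ΣF_x = 0: P_x = 0.
ΣF_y = 0: P_y − 30 = 0 → P_y = 30.00 kN.
ΣM about P: M_P − 30·8.1 = 0 → M_P = 243.0 kN·m.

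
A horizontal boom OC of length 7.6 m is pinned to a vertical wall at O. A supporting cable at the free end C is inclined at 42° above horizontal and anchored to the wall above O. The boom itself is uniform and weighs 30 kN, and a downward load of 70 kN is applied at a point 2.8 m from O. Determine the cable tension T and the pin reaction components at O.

ΣM about O: T·sin42°·7.6 − 30·3.8 − 70·2.8 = 0 → T = 310/(7.6·0.669131) = 60.9589 ≈ 60.96 kN.
ΣF_x = 0: O_x − T·cos42° = 0 → O_x = 60.9589 × 0.743145 = 45.30 kN.
ΣF_y = 0: O_y + T·sin42° − 30 − 70 = 0 → O_y = 100 − 60.9589 × 0.669131 = 59.21 kN.

T = 60.96 kN, O_x = 45.30 kN, O_y = 59.21 kN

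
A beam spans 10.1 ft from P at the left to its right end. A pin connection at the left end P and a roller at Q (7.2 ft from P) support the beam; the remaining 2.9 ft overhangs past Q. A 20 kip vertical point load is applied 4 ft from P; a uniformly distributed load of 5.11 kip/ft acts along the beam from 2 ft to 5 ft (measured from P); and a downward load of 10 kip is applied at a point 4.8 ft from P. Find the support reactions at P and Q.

Resultant of the distributed load: 5.11 × 3 = 15.33 kip at 3.5 ft from P.
Taking moments about P: Q_y·7.2 − 20·4 − (5.11·3)·3.5 − 10·4.8 = 0 → Q_y = 181.655/7.2 = 25.2299 ≈ 25.23 kip.
ΣF_y = 0: P_y + 25.2299 − 20 − 5.11·3 − 10 = 0 → P_y = 20.10 kip.
ΣF_x = 0: no horizontal applied forces, so P_x = 0.

P_x = 0, P_y = 20.10 kip, Q_y = 25.23 kip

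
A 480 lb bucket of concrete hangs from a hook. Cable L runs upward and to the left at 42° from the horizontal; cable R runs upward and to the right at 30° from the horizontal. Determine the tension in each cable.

ΣF_x = 0: −T_L·cos42° + T_R·cos30° = 0 → T_R = 0.85811·T_L.
ΣF_y = 0: T_L·sin42° + T_R·sin30° = 480.
Substitute: T_L·(0.669131 + 0.85811·0.5) = 480 → T_L = 437.084 ≈ 437.1 lb.
Then T_R = 0.85811 × 437.084 = 375.1 lb.

T_L = 437.1 lb, T_R = 375.1 lb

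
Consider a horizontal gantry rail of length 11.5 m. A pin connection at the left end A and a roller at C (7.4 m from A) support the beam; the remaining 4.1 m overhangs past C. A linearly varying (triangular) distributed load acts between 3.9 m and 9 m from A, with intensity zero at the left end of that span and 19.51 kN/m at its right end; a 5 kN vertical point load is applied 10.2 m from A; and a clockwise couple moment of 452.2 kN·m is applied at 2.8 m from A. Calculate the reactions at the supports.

A_x = 0, A_y = -62.33 kN, C_y = 117.1 kN

Resultant of the triangular load: ½ × 19.51 × 5.1 = 49.7505 kN, acting at 7.3 m from A (one-third of the span from the peak).
Taking moments about A: C_y·7.4 − (½·19.51·5.1)·7.3 − 5·10.2 − 452.2 = 0 → C_y = 866.37865/7.4 = 117.078 ≈ 117.1 kN.
ΣF_y = 0: A_y + 117.078 − ½·19.51·5.1 − 5 = 0 → A_y = -62.33 kN.
ΣF_x = 0: no horizontal applied forces, so A_x = 0.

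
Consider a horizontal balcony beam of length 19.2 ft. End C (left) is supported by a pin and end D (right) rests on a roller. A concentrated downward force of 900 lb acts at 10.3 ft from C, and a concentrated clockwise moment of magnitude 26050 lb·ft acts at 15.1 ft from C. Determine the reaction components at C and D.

C_x = 0, C_y = -939.6 lb, D_y = 1840 lb

Moments about C: D_y·19.2 − 900·10.3 − 26050 = 0 → D_y = 35320/19.2 = 1839.58 ≈ 1840 lb.
ΣF_y = 0: C_y + 1839.58 − 900 = 0 → C_y = -939.6 lb.
ΣF_x = 0: no horizontal applied forces, so C_x = 0.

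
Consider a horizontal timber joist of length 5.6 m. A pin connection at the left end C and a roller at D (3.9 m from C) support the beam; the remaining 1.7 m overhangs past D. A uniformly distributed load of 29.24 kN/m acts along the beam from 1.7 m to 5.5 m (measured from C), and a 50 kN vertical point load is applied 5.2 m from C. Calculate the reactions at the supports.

C_x = 0, C_y = -8.120 kN, D_y = 169.2 kN

Resultant of the distributed load: 29.24 × 3.8 = 111.112 kN at 3.6 m from C.
Taking moments about C: D_y·3.9 − (29.24·3.8)·3.6 − 50·5.2 = 0 → D_y = 660.0032/3.9 = 169.232 ≈ 169.2 kN.
ΣF_y = 0: C_y + 169.232 − 29.24·3.8 − 50 = 0 → C_y = -8.120 kN.
ΣF_x = 0: no horizontal applied forces, so C_x = 0.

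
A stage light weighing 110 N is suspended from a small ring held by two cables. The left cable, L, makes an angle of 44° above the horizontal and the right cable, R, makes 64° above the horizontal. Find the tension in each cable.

T_L = 50.70 N, T_R = 83.20 N

ΣF_x = 0: −T_L·cos44° + T_R·cos64° = 0 → T_R = 1.64094·T_L.
ΣF_y = 0: T_L·sin44° + T_R·sin64° = 110.
Substitute: T_L·(0.694658 + 1.64094·0.898794) = 110 → T_L = 50.7023 ≈ 50.70 N.
Then T_R = 1.64094 × 50.7023 = 83.20 N.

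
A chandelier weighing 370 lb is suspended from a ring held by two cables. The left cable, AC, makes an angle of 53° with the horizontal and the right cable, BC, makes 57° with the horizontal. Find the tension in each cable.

T_AC = 214.4 lb, T_BC = 237.0 lb

ΣF_x = 0: −T_AC·cos53° + T_BC·cos57° = 0 → T_BC = 1.10498·T_AC.
ΣF_y = 0: T_AC·sin53° + T_BC·sin57° = 370.
Substitute: T_AC·(0.798636 + 1.10498·0.838671) = 370 → T_AC = 214.449 ≈ 214.4 lb.
Then T_BC = 1.10498 × 214.449 = 237.0 lb.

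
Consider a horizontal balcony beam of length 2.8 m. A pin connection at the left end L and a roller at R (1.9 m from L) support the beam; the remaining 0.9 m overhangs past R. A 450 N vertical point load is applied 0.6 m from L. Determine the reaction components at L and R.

L_x = 0, L_y = 307.9 N, R_y = 142.1 N

Moments about L: R_y·1.9 − 450·0.6 = 0 → R_y = 270/1.9 = 142.105 ≈ 142.1 N.
ΣF_y = 0: L_y + 142.105 − 450 = 0 → L_y = 307.9 N.
ΣF_x = 0: no horizontal applied forces, so L_x = 0.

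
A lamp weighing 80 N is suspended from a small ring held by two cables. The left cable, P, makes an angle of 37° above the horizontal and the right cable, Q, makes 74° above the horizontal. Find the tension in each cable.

T_P = 23.62 N, T_Q = 68.44 N

ΣF_x = 0: −T_P·cos37° + T_Q·cos74° = 0 → T_Q = 2.89741·T_P.
ΣF_y = 0: T_P·sin37° + T_Q·sin74° = 80.
Substitute: T_P·(0.601815 + 2.89741·0.961262) = 80 → T_P = 23.6198 ≈ 23.62 N.
Then T_Q = 2.89741 × 23.6198 = 68.44 N.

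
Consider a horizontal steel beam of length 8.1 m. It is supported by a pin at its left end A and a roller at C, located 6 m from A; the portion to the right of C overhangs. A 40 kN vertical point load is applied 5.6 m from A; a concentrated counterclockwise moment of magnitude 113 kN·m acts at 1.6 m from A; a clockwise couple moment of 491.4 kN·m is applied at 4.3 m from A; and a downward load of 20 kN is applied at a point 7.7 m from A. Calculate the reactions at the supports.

Taking moments about A: C_y·6 − 40·5.6 + 113 − 491.4 − 20·7.7 = 0 → C_y = 756.4/6 = 126.067 ≈ 126.1 kN.
ΣF_y = 0: A_y + 126.067 − 40 − 20 = 0 → A_y = -66.07 kN.
ΣF_x = 0: no horizontal applied forces, so A_x = 0.

A_x = 0, A_y = -66.07 kN, C_y = 126.1 kN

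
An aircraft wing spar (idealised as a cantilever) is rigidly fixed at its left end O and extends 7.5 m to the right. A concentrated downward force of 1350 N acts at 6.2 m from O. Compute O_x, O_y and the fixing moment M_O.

O_x = 0, O_y = 1350 N, M_O = 8370 N·m

ΣF_x = 0: O_x = 0.
ΣF_y = 0: O_y − 1350 = 0 → O_y = 1350 N.
ΣM about O: M_O − 1350·6.2 = 0 → M_O = 8370 N·m.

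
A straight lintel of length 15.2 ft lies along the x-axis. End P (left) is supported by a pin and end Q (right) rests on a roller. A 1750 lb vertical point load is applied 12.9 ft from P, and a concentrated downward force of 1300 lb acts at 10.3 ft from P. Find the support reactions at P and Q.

P_x = 0, P_y = 683.9 lb, Q_y = 2366 lb

ΣM about P: Q_y·15.2 − 1750·12.9 − 1300·10.3 = 0 → Q_y = 35965/15.2 = 2366.12 ≈ 2366 lb.
ΣF_y = 0: P_y + 2366.12 − 1750 − 1300 = 0 → P_y = 683.9 lb.
ΣF_x = 0: no horizontal applied forces, so P_x = 0.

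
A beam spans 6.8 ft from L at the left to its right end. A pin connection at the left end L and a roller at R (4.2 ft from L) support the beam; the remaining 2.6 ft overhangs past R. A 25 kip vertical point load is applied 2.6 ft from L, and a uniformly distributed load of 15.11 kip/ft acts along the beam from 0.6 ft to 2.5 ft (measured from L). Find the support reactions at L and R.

L_x = 0, L_y = 27.64 kip, R_y = 26.07 kip

Resultant of the distributed load: 15.11 × 1.9 = 28.709 kip at 1.55 ft from L.
ΣM about L: R_y·4.2 − 25·2.6 − (15.11·1.9)·1.55 = 0 → R_y = 109.49895/4.2 = 26.0712 ≈ 26.07 kip.
ΣF_y = 0: L_y + 26.0712 − 25 − 15.11·1.9 = 0 → L_y = 27.64 kip.
ΣF_x = 0: no horizontal applied forces, so L_x = 0.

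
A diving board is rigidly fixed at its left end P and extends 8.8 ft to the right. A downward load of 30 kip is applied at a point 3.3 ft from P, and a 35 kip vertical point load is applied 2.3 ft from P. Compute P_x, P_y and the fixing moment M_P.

ΣF_x = 0: P_x = 0.
ΣF_y = 0: P_y − 30 − 35 = 0 → P_y = 65.00 kip.
ΣM about P: M_P − 30·3.3 − 35·2.3 = 0 → M_P = 179.5 kip·ft.

P_x = 0, P_y = 65.00 kip, M_P = 179.5 kip·ft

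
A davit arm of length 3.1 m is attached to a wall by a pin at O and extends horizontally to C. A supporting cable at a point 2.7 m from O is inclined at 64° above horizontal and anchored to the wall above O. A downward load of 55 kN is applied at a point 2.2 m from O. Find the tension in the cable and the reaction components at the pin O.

ΣM about O: T·sin64°·2.7 − 55·2.2 = 0 → T = 121/(2.7·0.898794) = 49.8611 ≈ 49.86 kN.
ΣF_x = 0: O_x − T·cos64° = 0 → O_x = 49.8611 × 0.438371 = 21.86 kN.
ΣF_y = 0: O_y + T·sin64° − 55 = 0 → O_y = 55 − 49.8611 × 0.898794 = 10.19 kN.

T = 49.86 kN, O_x = 21.86 kN, O_y = 10.19 kN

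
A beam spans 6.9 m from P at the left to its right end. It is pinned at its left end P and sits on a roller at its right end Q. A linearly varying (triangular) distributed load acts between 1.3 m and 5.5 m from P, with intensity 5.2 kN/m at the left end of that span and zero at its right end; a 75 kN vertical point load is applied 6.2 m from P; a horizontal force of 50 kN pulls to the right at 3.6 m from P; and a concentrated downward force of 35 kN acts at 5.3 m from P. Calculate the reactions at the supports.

Resultant of the triangular load: ½ × 5.2 × 4.2 = 10.92 kN, acting at 2.7 m from P (one-third of the span from the peak).
Moments about P: Q_y·6.9 − (½·5.2·4.2)·2.7 − 75·6.2 − 35·5.3 = 0 → Q_y = 679.984/6.9 = 98.5484 ≈ 98.55 kN.
ΣF_y = 0: P_y + 98.5484 − ½·5.2·4.2 − 75 − 35 = 0 → P_y = 22.37 kN.
ΣF_x = 0: P_x + 50 = 0 → P_x = -50.00 kN.

P_x = -50.00 kN, P_y = 22.37 kN, Q_y = 98.55 kN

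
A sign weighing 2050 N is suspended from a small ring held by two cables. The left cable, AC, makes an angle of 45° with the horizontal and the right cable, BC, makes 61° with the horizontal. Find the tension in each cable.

T_AC = 1034 N, T_BC = 1508 N

ΣF_x = 0: −T_AC·cos45° + T_BC·cos61° = 0 → T_BC = 1.45852·T_AC.
ΣF_y = 0: T_AC·sin45° + T_BC·sin61° = 2050.
Substitute: T_AC·(0.707107 + 1.45852·0.87462) = 2050 → T_AC = 1033.91 ≈ 1034 N.
Then T_BC = 1.45852 × 1033.91 = 1508 N.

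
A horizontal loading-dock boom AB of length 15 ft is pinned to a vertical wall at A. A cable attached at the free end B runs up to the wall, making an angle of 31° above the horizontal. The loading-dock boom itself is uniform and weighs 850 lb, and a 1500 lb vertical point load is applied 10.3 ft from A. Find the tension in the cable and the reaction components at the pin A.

T = 2825 lb, A_x = 2422 lb, A_y = 895.0 lb

ΣM about A: T·sin31°·15 − 850·7.5 − 1500·10.3 = 0 → T = 21825/(15·0.515038) = 2825.03 ≈ 2825 lb.
ΣF_x = 0: A_x − T·cos31° = 0 → A_x = 2825.03 × 0.857167 = 2422 lb.
ΣF_y = 0: A_y + T·sin31° − 850 − 1500 = 0 → A_y = 2350 − 2825.03 × 0.515038 = 895.0 lb.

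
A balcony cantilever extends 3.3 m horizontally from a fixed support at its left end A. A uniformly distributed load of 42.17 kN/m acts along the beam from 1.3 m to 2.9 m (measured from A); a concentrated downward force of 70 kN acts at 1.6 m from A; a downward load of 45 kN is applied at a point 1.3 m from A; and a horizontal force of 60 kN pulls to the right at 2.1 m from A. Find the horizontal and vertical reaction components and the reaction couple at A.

Resultant of the distributed load: 42.17 × 1.6 = 67.472 kN at 2.1 m from A.
ΣF_x = 0: A_x + 60 = 0 → A_x = -60.00 kN.
ΣF_y = 0: A_y − 42.17·1.6 − 70 − 45 = 0 → A_y = 182.5 kN.
ΣM about A: M_A − (42.17·1.6)·2.1 − 70·1.6 − 45·1.3 = 0 → M_A = 312.2 kN·m.

A_x = -60.00 kN, A_y = 182.5 kN, M_A = 312.2 kN·m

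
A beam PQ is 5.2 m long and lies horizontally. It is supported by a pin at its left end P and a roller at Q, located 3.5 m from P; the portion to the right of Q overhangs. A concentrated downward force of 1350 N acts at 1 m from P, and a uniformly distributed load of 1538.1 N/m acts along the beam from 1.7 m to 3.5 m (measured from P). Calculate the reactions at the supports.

P_x = 0, P_y = 1676 N, Q_y = 2442 N

Resultant of the distributed load: 1538.1 × 1.8 = 2768.58 N at 2.6 m from P.
ΣM about P: Q_y·3.5 − 1350·1 − (1538.1·1.8)·2.6 = 0 → Q_y = 8548.308/3.5 = 2442.37 ≈ 2442 N.
ΣF_y = 0: P_y + 2442.37 − 1350 − 1538.1·1.8 = 0 → P_y = 1676 N.
ΣF_x = 0: no horizontal applied forces, so P_x = 0.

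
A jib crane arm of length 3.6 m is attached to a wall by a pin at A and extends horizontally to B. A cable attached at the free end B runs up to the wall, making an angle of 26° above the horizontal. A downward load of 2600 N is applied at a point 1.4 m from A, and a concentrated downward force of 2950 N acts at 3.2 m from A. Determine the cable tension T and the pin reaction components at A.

T = 8288 N, A_x = 7449 N, A_y = 1917 N

ΣM about A: T·sin26°·3.6 − 2600·1.4 − 2950·3.2 = 0 → T = 13080/(3.6·0.438371) = 8288.26 ≈ 8288 N.
ΣF_x = 0: A_x − T·cos26° = 0 → A_x = 8288.26 × 0.898794 = 7449 N.
ΣF_y = 0: A_y + T·sin26° − 2600 − 2950 = 0 → A_y = 5550 − 8288.26 × 0.438371 = 1917 N.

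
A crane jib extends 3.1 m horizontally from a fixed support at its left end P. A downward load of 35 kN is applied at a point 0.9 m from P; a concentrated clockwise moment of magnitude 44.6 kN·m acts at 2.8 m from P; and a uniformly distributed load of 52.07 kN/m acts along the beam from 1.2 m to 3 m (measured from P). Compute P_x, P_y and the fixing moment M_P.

P_x = 0, P_y = 128.7 kN, M_P = 272.9 kN·m

Resultant of the distributed load: 52.07 × 1.8 = 93.726 kN at 2.1 m from P.
ΣF_x = 0: P_x = 0.
ΣF_y = 0: P_y − 35 − 52.07·1.8 = 0 → P_y = 128.7 kN.
ΣM about P: M_P − 35·0.9 − 44.6 − (52.07·1.8)·2.1 = 0 → M_P = 272.9 kN·m.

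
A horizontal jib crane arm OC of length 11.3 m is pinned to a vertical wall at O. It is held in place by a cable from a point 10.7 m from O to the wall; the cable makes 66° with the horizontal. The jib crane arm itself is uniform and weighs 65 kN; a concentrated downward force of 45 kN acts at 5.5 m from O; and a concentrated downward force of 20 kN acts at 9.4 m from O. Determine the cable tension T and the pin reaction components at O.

T = 82.12 kN, O_x = 33.40 kN, O_y = 54.98 kN

ΣM about O: T·sin66°·10.7 − 65·5.65 − 45·5.5 − 20·9.4 = 0 → T = 802.75/(10.7·0.913545) = 82.1233 ≈ 82.12 kN.
ΣF_x = 0: O_x − T·cos66° = 0 → O_x = 82.1233 × 0.406737 = 33.40 kN.
ΣF_y = 0: O_y + T·sin66° − 65 − 45 − 20 = 0 → O_y = 130 − 82.1233 × 0.913545 = 54.98 kN.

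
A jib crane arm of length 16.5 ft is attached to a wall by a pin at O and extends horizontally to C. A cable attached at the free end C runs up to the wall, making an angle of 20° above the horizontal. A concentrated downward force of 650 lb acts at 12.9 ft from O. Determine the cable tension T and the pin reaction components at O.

ΣM about O: T·sin20°·16.5 − 650·12.9 = 0 → T = 8385/(16.5·0.34202) = 1485.82 ≈ 1486 lb.
ΣF_x = 0: O_x − T·cos20° = 0 → O_x = 1485.82 × 0.939693 = 1396 lb.
ΣF_y = 0: O_y + T·sin20° − 650 = 0 → O_y = 650 − 1485.82 × 0.34202 = 141.8 lb.

T = 1486 lb, O_x = 1396 lb, O_y = 141.8 lb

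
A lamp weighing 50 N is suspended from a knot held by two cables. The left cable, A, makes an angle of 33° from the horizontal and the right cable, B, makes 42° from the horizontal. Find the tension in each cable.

T_A = 38.47 N, T_B = 43.41 N

ΣF_x = 0: −T_A·cos33° + T_B·cos42° = 0 → T_B = 1.12854·T_A.
ΣF_y = 0: T_A·sin33° + T_B·sin42° = 50.
Substitute: T_A·(0.544639 + 1.12854·0.669131) = 50 → T_A = 38.468 ≈ 38.47 N.
Then T_B = 1.12854 × 38.468 = 43.41 N.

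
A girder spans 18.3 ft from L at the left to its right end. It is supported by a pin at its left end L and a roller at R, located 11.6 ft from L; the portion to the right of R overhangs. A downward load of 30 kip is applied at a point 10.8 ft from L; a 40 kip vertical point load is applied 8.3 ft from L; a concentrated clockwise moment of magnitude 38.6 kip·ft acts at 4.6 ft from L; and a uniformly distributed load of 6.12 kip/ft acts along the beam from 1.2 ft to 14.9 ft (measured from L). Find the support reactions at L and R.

L_x = 0, L_y = 35.78 kip, R_y = 118.1 kip

Resultant of the distributed load: 6.12 × 13.7 = 83.844 kip at 8.05 ft from L.
ΣM about L: R_y·11.6 − 30·10.8 − 40·8.3 − 38.6 − (6.12·13.7)·8.05 = 0 → R_y = 1369.5442/11.6 = 118.064 ≈ 118.1 kip.
ΣF_y = 0: L_y + 118.064 − 30 − 40 − 6.12·13.7 = 0 → L_y = 35.78 kip.
ΣF_x = 0: no horizontal applied forces, so L_x = 0.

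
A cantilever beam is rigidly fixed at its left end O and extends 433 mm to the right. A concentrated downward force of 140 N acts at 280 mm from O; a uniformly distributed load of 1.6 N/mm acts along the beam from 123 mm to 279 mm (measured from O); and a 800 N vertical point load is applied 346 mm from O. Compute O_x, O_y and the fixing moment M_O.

O_x = 0, O_y = 1190 N, M_O = 366200 N·mm

Resultant of the distributed load: 1.6 × 156 = 249.6 N at 201 mm from O.
ΣF_x = 0: O_x = 0.
ΣF_y = 0: O_y − 140 − 1.6·156 − 800 = 0 → O_y = 1190 N.
ΣM about O: M_O − 140·280 − (1.6·156)·201 − 800·346 = 0 → M_O = 366200 N·mm.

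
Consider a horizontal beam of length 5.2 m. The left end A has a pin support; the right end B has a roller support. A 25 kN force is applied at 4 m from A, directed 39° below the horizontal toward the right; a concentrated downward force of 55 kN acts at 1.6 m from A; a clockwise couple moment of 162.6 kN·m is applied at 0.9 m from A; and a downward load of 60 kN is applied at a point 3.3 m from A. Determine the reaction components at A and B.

A_x = -19.43 kN, A_y = 32.36 kN, B_y = 98.37 kN

Taking moments about A: B_y·5.2 − 25·sin39°·4 − 55·1.6 − 162.6 − 60·3.3 = 0 → B_y = 511.532/5.2 = 98.3715 ≈ 98.37 kN.
ΣF_y = 0: A_y + 98.3715 − 25·sin39° − 55 − 60 = 0 → A_y = 32.36 kN.
ΣF_x = 0: A_x + 25·cos39° = 0 → A_x = -19.43 kN.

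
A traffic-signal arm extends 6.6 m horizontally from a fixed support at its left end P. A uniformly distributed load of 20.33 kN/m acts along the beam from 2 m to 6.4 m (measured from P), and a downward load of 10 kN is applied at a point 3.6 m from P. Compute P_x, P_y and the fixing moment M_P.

Resultant of the distributed load: 20.33 × 4.4 = 89.452 kN at 4.2 m from P.
ΣF_x = 0: P_x = 0.
ΣF_y = 0: P_y − 20.33·4.4 − 10 = 0 → P_y = 99.45 kN.
ΣM about P: M_P − (20.33·4.4)·4.2 − 10·3.6 = 0 → M_P = 411.7 kN·m.

P_x = 0, P_y = 99.45 kN, M_P = 411.7 kN·m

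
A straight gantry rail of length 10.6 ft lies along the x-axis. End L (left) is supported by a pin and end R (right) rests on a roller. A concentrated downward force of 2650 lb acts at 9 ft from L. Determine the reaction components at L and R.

ΣM about L: R_y·10.6 − 2650·9 = 0 → R_y = 23850/10.6 = 2250 lb.
ΣF_y = 0: L_y + 2250 − 2650 = 0 → L_y = 400.0 lb.
ΣF_x = 0: no horizontal applied forces, so L_x = 0.

L_x = 0, L_y = 400.0 lb, R_y = 2250 lb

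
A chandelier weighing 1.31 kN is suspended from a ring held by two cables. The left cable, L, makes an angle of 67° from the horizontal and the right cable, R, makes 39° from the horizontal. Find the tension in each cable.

ΣF_x = 0: −T_L·cos67° + T_R·cos39° = 0 → T_R = 0.502777·T_L.
ΣF_y = 0: T_L·sin67° + T_R·sin39° = 1.31.
Substitute: T_L·(0.920505 + 0.502777·0.62932) = 1.31 → T_L = 1.05909 ≈ 1.059 kN.
Then T_R = 0.502777 × 1.05909 = 0.5325 kN.

T_L = 1.059 kN, T_R = 0.5325 kN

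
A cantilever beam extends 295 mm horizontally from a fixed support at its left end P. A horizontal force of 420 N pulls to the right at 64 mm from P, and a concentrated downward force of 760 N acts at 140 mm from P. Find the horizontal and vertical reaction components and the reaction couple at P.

P_x = -420.0 N, P_y = 760.0 N, M_P = 106400 N·mm

ΣF_x = 0: P_x + 420 = 0 → P_x = -420.0 N.
ΣF_y = 0: P_y − 760 = 0 → P_y = 760.0 N.
ΣM about P: M_P − 760·140 = 0 → M_P = 106400 N·mm.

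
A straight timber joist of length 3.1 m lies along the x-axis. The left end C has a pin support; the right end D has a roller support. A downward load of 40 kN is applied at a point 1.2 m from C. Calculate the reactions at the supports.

Moments about C: D_y·3.1 − 40·1.2 = 0 → D_y = 48/3.1 = 15.4839 ≈ 15.48 kN.
ΣF_y = 0: C_y + 15.4839 − 40 = 0 → C_y = 24.52 kN.
ΣF_x = 0: no horizontal applied forces, so C_x = 0.

C_x = 0, C_y = 24.52 kN, D_y = 15.48 kN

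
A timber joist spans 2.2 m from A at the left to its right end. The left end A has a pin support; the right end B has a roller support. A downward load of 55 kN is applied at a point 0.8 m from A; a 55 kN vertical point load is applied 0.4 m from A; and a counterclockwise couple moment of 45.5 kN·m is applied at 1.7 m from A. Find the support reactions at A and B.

A_x = 0, A_y = 100.7 kN, B_y = 9.318 kN

Taking moments about A: B_y·2.2 − 55·0.8 − 55·0.4 + 45.5 = 0 → B_y = 20.5/2.2 = 9.31818 ≈ 9.318 kN.
ΣF_y = 0: A_y + 9.31818 − 55 − 55 = 0 → A_y = 100.7 kN.
ΣF_x = 0: no horizontal applied forces, so A_x = 0.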